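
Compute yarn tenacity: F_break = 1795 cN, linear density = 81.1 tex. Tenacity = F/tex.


Formula: Tenacity = Breaking force / Linear density
Tenacity = 1795 cN / 81.1 tex
Tenacity = 22.13 cN/tex

22.13 cN/tex


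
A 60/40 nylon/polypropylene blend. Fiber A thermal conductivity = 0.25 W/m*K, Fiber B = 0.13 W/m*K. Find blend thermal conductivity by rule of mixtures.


Formula: Blend property = (fraction_A * property_A) + (fraction_B * property_B)
Step 1: Contribution A = 60/100 * 0.25 W/m*K = 0.15 W/m*K
Step 2: Contribution B = 40/100 * 0.13 W/m*K = 0.052 W/m*K
Step 3: Blend thermal conductivity = 0.15 + 0.052 = 0.202 W/m*K

0.202 W/m*K


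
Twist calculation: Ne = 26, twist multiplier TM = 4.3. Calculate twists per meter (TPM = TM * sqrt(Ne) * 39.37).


Formula: TPM = TM * sqrt(Ne) * 39.37
Step 1: sqrt(Ne) = sqrt(26) = 5.099
Step 2: TM * sqrt(Ne) = 4.3 * 5.099 = 21.9257
Step 3: TPM = 21.9257 * 39.37 = 863 twists/m

863 twists/m


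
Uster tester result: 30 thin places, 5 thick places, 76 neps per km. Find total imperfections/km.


Formula: Total = thin places + thick places + neps
Total = 30 + 5 + 76
Total = 111 imperfections/km

111 imperfections/km


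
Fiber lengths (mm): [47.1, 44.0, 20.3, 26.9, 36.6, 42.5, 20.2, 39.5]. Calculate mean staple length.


Formula: Mean = sum of lengths / count
Sum = 47.1 + 44.0 + 20.3 + 26.9 + 36.6 + 42.5 + 20.2 + 39.5
Sum = 277.1 mm
Mean = 277.1 / 8 = 34.64 mm

34.64 mm


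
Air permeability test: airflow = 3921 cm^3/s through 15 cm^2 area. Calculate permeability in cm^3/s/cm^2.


Formula: Air Permeability = Airflow / Test Area
AP = 3921 cm^3/s / 15 cm^2
AP = 261.4 cm^3/s/cm^2

261.4 cm^3/s/cm^2


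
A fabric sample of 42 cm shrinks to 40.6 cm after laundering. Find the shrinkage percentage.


Formula: Shrinkage% = ((L_before - L_after) / L_before) * 100
Step 1: Shrinkage = 42 - 40.6 = 1.4 cm
Step 2: Shrinkage% = (1.4 / 42) * 100
Step 3: Shrinkage% = 0.033333 * 100 = 3.3333% ≈ 3.3%

3.3%


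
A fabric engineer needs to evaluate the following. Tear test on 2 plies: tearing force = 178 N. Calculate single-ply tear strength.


Formula: Per-ply strength = Total force / Number of plies
Per-ply = 178 N / 2
Per-ply = 89 N

89 N


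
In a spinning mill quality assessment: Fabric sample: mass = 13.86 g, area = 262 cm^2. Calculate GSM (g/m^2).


Formula: GSM = mass_g / area_m2
Step 1: Convert area: 262 cm^2 = 262 / 10000 = 0.0262 m^2
Step 2: GSM = 13.86 g / 0.0262 m^2 = 529.0 g/m^2

529.0 g/m^2


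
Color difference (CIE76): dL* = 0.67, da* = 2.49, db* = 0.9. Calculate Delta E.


Formula: Delta E = sqrt(dL*^2 + da*^2 + db*^2)
Step 1: dL*^2 = 0.67^2 = 0.4489
Step 2: da*^2 = 2.49^2 = 6.2001
Step 3: db*^2 = 0.9^2 = 0.81
Step 4: Sum = 0.4489 + 6.2001 + 0.81 = 7.459
Step 5: Delta E = sqrt(7.459) = 2.73

2.73 Delta E


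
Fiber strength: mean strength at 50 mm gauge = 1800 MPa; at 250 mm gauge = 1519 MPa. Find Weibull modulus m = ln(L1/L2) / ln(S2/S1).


Formula: m = ln(L1/L2) / ln(S2/S1)
Step 1: ln(L1/L2) = ln(50/250) = -1.60944
Step 2: S2/S1 = 1519/1800 = 0.84389
Step 3: ln(S2/S1) = ln(0.84389) = -0.16973
Step 4: m = -1.60944 / -0.16973 = 9.48

9.48 (Weibull m)


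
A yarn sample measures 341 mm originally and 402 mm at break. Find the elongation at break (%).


Formula: Elongation (%) = ((L_break - L0) / L0) * 100
Step 1: Extension = 402 - 341 = 61 mm
Step 2: Elongation = (61 / 341) * 100
Step 3: Elongation = 0.178886 * 100 = 17.8886% ≈ 17.9%

17.9%


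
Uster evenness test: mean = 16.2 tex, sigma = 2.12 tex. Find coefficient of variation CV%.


Formula: CV% = (standard deviation / mean) * 100
Step 1: Ratio = 2.12 / 16.2 = 0.130864
Step 2: CV% = 0.130864 * 100 = 13.0864% ≈ 13.1%

13.1%


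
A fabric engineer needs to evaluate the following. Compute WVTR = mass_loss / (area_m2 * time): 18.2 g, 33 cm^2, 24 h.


Formula: WVTR = mass_loss / (area * time)
Step 1: Convert area: 33 cm^2 = 0.0033 m^2
Step 2: WVTR = 18.2 g / (0.0033 m^2 * 24 h)
Step 3: WVTR = 18.2 / 0.0792 = 229.8 g/m^2/h

229.8 g/m^2/h


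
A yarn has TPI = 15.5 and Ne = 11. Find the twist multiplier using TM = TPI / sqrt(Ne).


Formula: TM = TPI / sqrt(Ne)
Step 1: sqrt(Ne) = sqrt(11) = 3.3166
Step 2: TM = 15.5 / 3.3166 = 4.67

4.67 TM


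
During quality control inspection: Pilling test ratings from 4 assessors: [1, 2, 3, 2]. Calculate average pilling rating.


Formula: Mean = sum / count
Sum = 1 + 2 + 3 + 2 = 8
Mean = 8 / 4 = 2.0

2.0


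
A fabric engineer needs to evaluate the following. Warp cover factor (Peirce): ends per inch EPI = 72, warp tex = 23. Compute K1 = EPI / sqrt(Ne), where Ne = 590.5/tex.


Formula: K1 = EPI / sqrt(Ne), with Ne = 590.5 / tex_warp
Step 1: Ne = 590.5 / 23 = 25.674
Step 2: sqrt(Ne) = sqrt(25.674) = 5.067
Step 3: K1 = 72 / 5.067 = 14.2

14.2


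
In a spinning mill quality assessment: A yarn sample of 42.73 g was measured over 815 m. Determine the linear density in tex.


Formula: Tex = (mass_g / length_m) * 1000
Substituting: Tex = (42.73 / 815) * 1000
Intermediate: 42.73 / 815 = 0.05242945 g/m
Tex = 0.05242945 * 1000 = 52.43 tex

52.43 tex


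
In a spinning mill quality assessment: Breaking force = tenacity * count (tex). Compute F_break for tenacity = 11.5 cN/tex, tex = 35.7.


Formula: Breaking force = Tenacity * Linear density
F = 11.5 cN/tex * 35.7 tex
F = 410.55 cN

410.55 cN


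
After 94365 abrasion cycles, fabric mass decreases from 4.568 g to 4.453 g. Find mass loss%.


Formula: Mass loss% = ((m_before - m_after) / m_before) * 100
Step 1: Mass loss = 4.568 - 4.453 = 0.115 g
Step 2: Ratio = 0.115 / 4.568 = 0.0251751
Step 3: Mass loss% = 0.0251751 * 100 = 2.51751% ≈ 2.52%

2.52%


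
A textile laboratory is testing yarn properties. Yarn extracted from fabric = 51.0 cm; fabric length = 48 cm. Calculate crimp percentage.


Formula: Crimp% = ((L_yarn - L_fabric) / L_fabric) * 100
Step 1: Extension = 51.0 - 48 = 3.0 cm
Step 2: Crimp% = (3.0 / 48) * 100
Step 3: Crimp% = 0.0625 * 100 = 6.25% ≈ 6.3%

6.3%


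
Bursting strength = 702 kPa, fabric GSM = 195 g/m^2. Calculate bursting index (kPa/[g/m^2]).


Formula: Bursting Index = Bursting Strength / Fabric GSM
BI = 702 kPa / 195 g/m^2
BI = 3.600 kPa/(g/m^2)

3.600 kPa/(g/m^2)


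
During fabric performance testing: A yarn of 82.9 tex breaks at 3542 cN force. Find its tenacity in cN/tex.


Formula: Tenacity = Breaking force / Linear density
Tenacity = 3542 cN / 82.9 tex
Tenacity = 42.73 cN/tex

42.73 cN/tex


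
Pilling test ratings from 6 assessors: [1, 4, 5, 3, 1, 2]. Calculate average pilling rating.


Formula: Mean = sum / count
Sum = 1 + 4 + 5 + 3 + 1 + 2 = 16
Mean = 16 / 6 = 2.7

2.7


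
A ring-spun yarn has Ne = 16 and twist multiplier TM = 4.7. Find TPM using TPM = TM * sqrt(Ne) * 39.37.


Formula: TPM = TM * sqrt(Ne) * 39.37
Step 1: sqrt(Ne) = sqrt(16) = 4
Step 2: TM * sqrt(Ne) = 4.7 * 4 = 18.8
Step 3: TPM = 18.8 * 39.37 = 740 twists/m

740 twists/m


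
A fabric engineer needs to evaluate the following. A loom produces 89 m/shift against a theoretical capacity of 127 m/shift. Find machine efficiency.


Formula: Efficiency% = (Actual output / Theoretical output) * 100
Efficiency% = (89 / 127) * 100
Efficiency% = 0.700787 * 100 = 70.0787% ≈ 70.1%

70.1%


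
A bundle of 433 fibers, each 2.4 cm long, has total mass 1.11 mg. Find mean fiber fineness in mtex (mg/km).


Formula: fineness (mtex) = mass (mg) / total length (km) = (mass_mg / total_length_m) * 1000
Step 1: Convert fiber length: 2.4 cm = 0.024 m
Step 2: Total fiber length = 433 * 0.024 = 10.392 m
Step 3: Linear density = 1.11 mg / 10.392 m = 0.1068 mg/m
Step 4: fineness = 0.1068 * 1000 = 106.8 mtex

106.8 mtex


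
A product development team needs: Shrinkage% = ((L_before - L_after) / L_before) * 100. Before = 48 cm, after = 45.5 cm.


Formula: Shrinkage% = ((L_before - L_after) / L_before) * 100
Step 1: Shrinkage = 48 - 45.5 = 2.5 cm
Step 2: Shrinkage% = (2.5 / 48) * 100
Step 3: Shrinkage% = 0.052083 * 100 = 5.2083% ≈ 5.2%

5.2%


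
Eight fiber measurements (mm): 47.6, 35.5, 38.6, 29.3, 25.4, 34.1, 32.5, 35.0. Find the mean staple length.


Formula: Mean = sum of lengths / count
Sum = 47.6 + 35.5 + 38.6 + 29.3 + 25.4 + 34.1 + 32.5 + 35.0
Sum = 278.0 mm
Mean = 278.0 / 8 = 34.75 mm

34.75 mm


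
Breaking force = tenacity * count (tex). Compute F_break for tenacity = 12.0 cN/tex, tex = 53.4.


Formula: Breaking force = Tenacity * Linear density
F = 12.0 cN/tex * 53.4 tex
F = 640.80 cN

640.80 cN


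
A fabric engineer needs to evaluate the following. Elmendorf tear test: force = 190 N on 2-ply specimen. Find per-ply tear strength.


Formula: Per-ply strength = Total force / Number of plies
Per-ply = 190 N / 2
Per-ply = 95 N

95 N


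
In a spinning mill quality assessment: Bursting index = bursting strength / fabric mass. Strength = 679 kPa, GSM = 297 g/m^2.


Formula: Bursting Index = Bursting Strength / Fabric GSM
BI = 679 kPa / 297 g/m^2
BI = 2.286 kPa/(g/m^2)

2.286 kPa/(g/m^2)


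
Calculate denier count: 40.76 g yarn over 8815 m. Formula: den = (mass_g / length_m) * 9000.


Formula: den = (mass_g / length_m) * 9000
Substituting: den = (40.76 / 8815) * 9000
Intermediate: 40.76 / 8815 = 0.00462394 g/m
den = 0.00462394 * 9000 = 41.6 denier

41.6 denier


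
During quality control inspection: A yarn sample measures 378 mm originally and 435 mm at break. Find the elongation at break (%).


Formula: Elongation (%) = ((L_break - L0) / L0) * 100
Step 1: Extension = 435 - 378 = 57 mm
Step 2: Elongation = (57 / 378) * 100
Step 3: Elongation = 0.150794 * 100 = 15.0794% ≈ 15.1%

15.1%


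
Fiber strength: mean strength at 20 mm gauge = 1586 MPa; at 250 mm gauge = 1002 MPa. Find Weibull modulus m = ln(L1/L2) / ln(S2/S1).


Formula: m = ln(L1/L2) / ln(S2/S1)
Step 1: ln(L1/L2) = ln(20/250) = -2.52573
Step 2: S2/S1 = 1002/1586 = 0.63178
Step 3: ln(S2/S1) = ln(0.63178) = -0.45921
Step 4: m = -2.52573 / -0.45921 = 5.50

5.50 (Weibull m)


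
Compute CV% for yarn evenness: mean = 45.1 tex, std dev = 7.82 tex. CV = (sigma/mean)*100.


Formula: CV% = (standard deviation / mean) * 100
Step 1: Ratio = 7.82 / 45.1 = 0.173392
Step 2: CV% = 0.173392 * 100 = 17.3392% ≈ 17.3%

17.3%


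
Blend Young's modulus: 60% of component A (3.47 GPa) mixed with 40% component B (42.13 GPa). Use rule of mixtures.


Formula: Blend property = (fraction_A * property_A) + (fraction_B * property_B)
Step 1: Contribution A = 60/100 * 3.47 GPa = 2.082 GPa
Step 2: Contribution B = 40/100 * 42.13 GPa = 16.852 GPa
Step 3: Blend Young's modulus = 2.082 + 16.852 = 18.934 GPa

18.934 GPa


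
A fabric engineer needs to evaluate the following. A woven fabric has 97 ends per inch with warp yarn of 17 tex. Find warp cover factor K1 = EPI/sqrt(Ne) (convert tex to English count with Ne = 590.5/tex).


Formula: K1 = EPI / sqrt(Ne), with Ne = 590.5 / tex_warp
Step 1: Ne = 590.5 / 17 = 34.735
Step 2: sqrt(Ne) = sqrt(34.735) = 5.8936
Step 3: K1 = 97 / 5.8936 = 16.5

16.5


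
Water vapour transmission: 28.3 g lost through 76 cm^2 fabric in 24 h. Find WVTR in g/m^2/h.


Formula: WVTR = mass_loss / (area * time)
Step 1: Convert area: 76 cm^2 = 0.0076 m^2
Step 2: WVTR = 28.3 g / (0.0076 m^2 * 24 h)
Step 3: WVTR = 28.3 / 0.1824 = 155.2 g/m^2/h

155.2 g/m^2/h


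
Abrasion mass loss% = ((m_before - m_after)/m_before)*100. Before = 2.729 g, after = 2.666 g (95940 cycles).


Formula: Mass loss% = ((m_before - m_after) / m_before) * 100
Step 1: Mass loss = 2.729 - 2.666 = 0.063 g
Step 2: Ratio = 0.063 / 2.729 = 0.0230854
Step 3: Mass loss% = 0.0230854 * 100 = 2.30854% ≈ 2.31%

2.31%


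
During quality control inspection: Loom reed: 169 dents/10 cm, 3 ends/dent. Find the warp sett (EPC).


Formula: EPC = (dents per 10 cm * ends per dent) / 10
Step 1: Total ends per 10 cm = 169 * 3 = 507
Step 2: EPC = 507 / 10 = 50.7 ends/cm

50.7 ends/cm


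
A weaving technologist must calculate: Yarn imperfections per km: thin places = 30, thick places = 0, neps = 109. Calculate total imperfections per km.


Formula: Total = thin places + thick places + neps
Total = 30 + 0 + 109
Total = 139 imperfections/km

139 imperfections/km


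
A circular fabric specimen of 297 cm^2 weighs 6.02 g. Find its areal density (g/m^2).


Formula: GSM = mass_g / area_m2
Step 1: Convert area: 297 cm^2 = 297 / 10000 = 0.0297 m^2
Step 2: GSM = 6.02 g / 0.0297 m^2 = 202.7 g/m^2

202.7 g/m^2


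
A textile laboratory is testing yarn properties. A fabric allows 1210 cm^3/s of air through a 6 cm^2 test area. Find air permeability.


Formula: Air Permeability = Airflow / Test Area
AP = 1210 cm^3/s / 6 cm^2
AP = 201.7 cm^3/s/cm^2

201.7 cm^3/s/cm^2


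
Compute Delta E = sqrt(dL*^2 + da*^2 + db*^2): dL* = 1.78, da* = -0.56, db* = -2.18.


Formula: Delta E = sqrt(dL*^2 + da*^2 + db*^2)
Step 1: dL*^2 = 1.78^2 = 3.1684
Step 2: da*^2 = (-0.56)^2 = 0.3136
Step 3: db*^2 = (-2.18)^2 = 4.7524
Step 4: Sum = 3.1684 + 0.3136 + 4.7524 = 8.2344
Step 5: Delta E = sqrt(8.2344) = 2.87

2.87 Delta E


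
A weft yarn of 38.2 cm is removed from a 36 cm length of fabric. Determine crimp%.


Formula: Crimp% = ((L_yarn - L_fabric) / L_fabric) * 100
Step 1: Extension = 38.2 - 36 = 2.2 cm
Step 2: Crimp% = (2.2 / 36) * 100
Step 3: Crimp% = 0.061111 * 100 = 6.1111% ≈ 6.1%

6.1%


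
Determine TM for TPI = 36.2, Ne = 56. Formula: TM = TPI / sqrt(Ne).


Formula: TM = TPI / sqrt(Ne)
Step 1: sqrt(Ne) = sqrt(56) = 7.4833
Step 2: TM = 36.2 / 7.4833 = 4.84

4.84 TM


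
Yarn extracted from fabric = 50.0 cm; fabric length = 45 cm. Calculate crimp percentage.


Formula: Crimp% = ((L_yarn - L_fabric) / L_fabric) * 100
Step 1: Extension = 50.0 - 45 = 5.0 cm
Step 2: Crimp% = (5.0 / 45) * 100
Step 3: Crimp% = 0.111111 * 100 = 11.1111% ≈ 11.1%

11.1%


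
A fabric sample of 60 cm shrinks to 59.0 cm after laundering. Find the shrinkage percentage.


Formula: Shrinkage% = ((L_before - L_after) / L_before) * 100
Step 1: Shrinkage = 60 - 59.0 = 1.0 cm
Step 2: Shrinkage% = (1.0 / 60) * 100
Step 3: Shrinkage% = 0.016667 * 100 = 1.6667% ≈ 1.7%

1.7%


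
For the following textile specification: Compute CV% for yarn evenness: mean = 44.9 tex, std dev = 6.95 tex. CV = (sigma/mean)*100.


Formula: CV% = (standard deviation / mean) * 100
Step 1: Ratio = 6.95 / 44.9 = 0.154788
Step 2: CV% = 0.154788 * 100 = 15.4788% ≈ 15.5%

15.5%


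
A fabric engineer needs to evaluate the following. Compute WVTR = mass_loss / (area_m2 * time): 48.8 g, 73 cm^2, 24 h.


Formula: WVTR = mass_loss / (area * time)
Step 1: Convert area: 73 cm^2 = 0.0073 m^2
Step 2: WVTR = 48.8 g / (0.0073 m^2 * 24 h)
Step 3: WVTR = 48.8 / 0.1752 = 278.5 g/m^2/h

278.5 g/m^2/h


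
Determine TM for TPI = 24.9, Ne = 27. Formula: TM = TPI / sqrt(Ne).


Formula: TM = TPI / sqrt(Ne)
Step 1: sqrt(Ne) = sqrt(27) = 5.1962
Step 2: TM = 24.9 / 5.1962 = 4.79

4.79 TM


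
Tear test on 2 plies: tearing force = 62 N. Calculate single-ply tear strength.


Formula: Per-ply strength = Total force / Number of plies
Per-ply = 62 N / 2
Per-ply = 31 N

31 N


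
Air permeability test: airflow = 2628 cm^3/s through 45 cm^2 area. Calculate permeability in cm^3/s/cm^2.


Formula: Air Permeability = Airflow / Test Area
AP = 2628 cm^3/s / 45 cm^2
AP = 58.4 cm^3/s/cm^2

58.4 cm^3/s/cm^2


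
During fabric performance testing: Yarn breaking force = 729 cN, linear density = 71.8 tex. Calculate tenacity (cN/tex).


Formula: Tenacity = Breaking force / Linear density
Tenacity = 729 cN / 71.8 tex
Tenacity = 10.15 cN/tex

10.15 cN/tex


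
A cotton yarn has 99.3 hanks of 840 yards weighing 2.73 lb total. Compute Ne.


Formula: Ne = hanks / mass_lb
Substituting: Ne = 99.3 / 2.73
Ne = 36.4

36.4 Ne


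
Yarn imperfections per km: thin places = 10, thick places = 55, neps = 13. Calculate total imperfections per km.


Formula: Total = thin places + thick places + neps
Total = 10 + 55 + 13
Total = 78 imperfections/km

78 imperfections/km


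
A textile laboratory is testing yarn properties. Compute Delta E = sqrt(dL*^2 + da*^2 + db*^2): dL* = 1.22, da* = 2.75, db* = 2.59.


Formula: Delta E = sqrt(dL*^2 + da*^2 + db*^2)
Step 1: dL*^2 = 1.22^2 = 1.4884
Step 2: da*^2 = 2.75^2 = 7.5625
Step 3: db*^2 = 2.59^2 = 6.7081
Step 4: Sum = 1.4884 + 7.5625 + 6.7081 = 15.759
Step 5: Delta E = sqrt(15.759) = 3.97

3.97 Delta E


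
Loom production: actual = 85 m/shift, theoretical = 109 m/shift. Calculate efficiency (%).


Formula: Efficiency% = (Actual output / Theoretical output) * 100
Efficiency% = (85 / 109) * 100
Efficiency% = 0.779817 * 100 = 77.9817% ≈ 78.0%

78.0%


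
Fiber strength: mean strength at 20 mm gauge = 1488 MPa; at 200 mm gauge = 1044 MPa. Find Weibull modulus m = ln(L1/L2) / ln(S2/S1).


Formula: m = ln(L1/L2) / ln(S2/S1)
Step 1: ln(L1/L2) = ln(20/200) = -2.30259
Step 2: S2/S1 = 1044/1488 = 0.70161
Step 3: ln(S2/S1) = ln(0.70161) = -0.35438
Step 4: m = -2.30259 / -0.35438 = 6.50

6.50 (Weibull m)


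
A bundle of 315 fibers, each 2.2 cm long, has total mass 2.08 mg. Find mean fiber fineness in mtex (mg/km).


Formula: fineness (mtex) = mass (mg) / total length (km) = (mass_mg / total_length_m) * 1000
Step 1: Convert fiber length: 2.2 cm = 0.022 m
Step 2: Total fiber length = 315 * 0.022 = 6.93 m
Step 3: Linear density = 2.08 mg / 6.93 m = 0.3001 mg/m
Step 4: fineness = 0.3001 * 1000 = 300.1 mtex

300.1 mtex


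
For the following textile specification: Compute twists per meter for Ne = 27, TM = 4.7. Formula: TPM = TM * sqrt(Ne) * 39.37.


Formula: TPM = TM * sqrt(Ne) * 39.37
Step 1: sqrt(Ne) = sqrt(27) = 5.1962
Step 2: TM * sqrt(Ne) = 4.7 * 5.1962 = 24.4221
Step 3: TPM = 24.4221 * 39.37 = 961 twists/m

961 twists/m


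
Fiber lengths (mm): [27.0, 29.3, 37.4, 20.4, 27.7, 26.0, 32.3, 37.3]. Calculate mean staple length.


Formula: Mean = sum of lengths / count
Sum = 27.0 + 29.3 + 37.4 + 20.4 + 27.7 + 26.0 + 32.3 + 37.3
Sum = 237.4 mm
Mean = 237.4 / 8 = 29.68 mm

29.68 mm


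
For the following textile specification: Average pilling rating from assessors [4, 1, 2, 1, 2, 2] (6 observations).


Formula: Mean = sum / count
Sum = 4 + 1 + 2 + 1 + 2 + 2 = 12
Mean = 12 / 6 = 2.0

2.0


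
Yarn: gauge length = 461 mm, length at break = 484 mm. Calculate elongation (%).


Formula: Elongation (%) = ((L_break - L0) / L0) * 100
Step 1: Extension = 484 - 461 = 23 mm
Step 2: Elongation = (23 / 461) * 100
Step 3: Elongation = 0.049892 * 100 = 4.9892% ≈ 5.0%

5.0%


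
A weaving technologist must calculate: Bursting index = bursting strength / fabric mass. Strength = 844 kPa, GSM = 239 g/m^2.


Formula: Bursting Index = Bursting Strength / Fabric GSM
BI = 844 kPa / 239 g/m^2
BI = 3.531 kPa/(g/m^2)

3.531 kPa/(g/m^2)


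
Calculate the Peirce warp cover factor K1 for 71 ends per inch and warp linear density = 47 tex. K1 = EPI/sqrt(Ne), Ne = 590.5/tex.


Formula: K1 = EPI / sqrt(Ne), with Ne = 590.5 / tex_warp
Step 1: Ne = 590.5 / 47 = 12.564
Step 2: sqrt(Ne) = sqrt(12.564) = 3.5446
Step 3: K1 = 71 / 3.5446 = 20.0

20.0


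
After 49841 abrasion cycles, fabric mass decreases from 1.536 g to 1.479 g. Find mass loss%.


Formula: Mass loss% = ((m_before - m_after) / m_before) * 100
Step 1: Mass loss = 1.536 - 1.479 = 0.057 g
Step 2: Ratio = 0.057 / 1.536 = 0.0371094
Step 3: Mass loss% = 0.0371094 * 100 = 3.71094% ≈ 3.71%

3.71%


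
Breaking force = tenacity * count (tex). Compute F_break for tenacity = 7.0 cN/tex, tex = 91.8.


Formula: Breaking force = Tenacity * Linear density
F = 7.0 cN/tex * 91.8 tex
F = 642.60 cN

642.60 cN


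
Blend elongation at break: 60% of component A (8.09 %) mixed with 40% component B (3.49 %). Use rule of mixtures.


Formula: Blend property = (fraction_A * property_A) + (fraction_B * property_B)
Step 1: Contribution A = 60/100 * 8.09 % = 4.854 %
Step 2: Contribution B = 40/100 * 3.49 % = 1.396 %
Step 3: Blend elongation at break = 4.854 + 1.396 = 6.25 %

6.25 %


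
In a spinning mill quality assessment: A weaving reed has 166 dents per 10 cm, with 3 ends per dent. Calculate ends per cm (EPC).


Formula: EPC = (dents per 10 cm * ends per dent) / 10
Step 1: Total ends per 10 cm = 166 * 3 = 498
Step 2: EPC = 498 / 10 = 49.8 ends/cm

49.8 ends/cm


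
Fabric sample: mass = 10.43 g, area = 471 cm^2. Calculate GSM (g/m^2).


Formula: GSM = mass_g / area_m2
Step 1: Convert area: 471 cm^2 = 471 / 10000 = 0.0471 m^2
Step 2: GSM = 10.43 g / 0.0471 m^2 = 221.4 g/m^2

221.4 g/m^2


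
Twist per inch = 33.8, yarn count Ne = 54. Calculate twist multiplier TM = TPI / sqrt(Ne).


Formula: TM = TPI / sqrt(Ne)
Step 1: sqrt(Ne) = sqrt(54) = 7.3485
Step 2: TM = 33.8 / 7.3485 = 4.60

4.60 TM


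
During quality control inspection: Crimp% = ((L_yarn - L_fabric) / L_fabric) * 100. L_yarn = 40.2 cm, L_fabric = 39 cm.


Formula: Crimp% = ((L_yarn - L_fabric) / L_fabric) * 100
Step 1: Extension = 40.2 - 39 = 1.2 cm
Step 2: Crimp% = (1.2 / 39) * 100
Step 3: Crimp% = 0.030769 * 100 = 3.0769% ≈ 3.1%

3.1%


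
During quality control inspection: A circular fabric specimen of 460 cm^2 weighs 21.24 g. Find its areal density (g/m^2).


Formula: GSM = mass_g / area_m2
Step 1: Convert area: 460 cm^2 = 460 / 10000 = 0.046 m^2
Step 2: GSM = 21.24 g / 0.046 m^2 = 461.7 g/m^2

461.7 g/m^2


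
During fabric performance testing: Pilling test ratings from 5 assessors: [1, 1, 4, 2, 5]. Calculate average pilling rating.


Formula: Mean = sum / count
Sum = 1 + 1 + 4 + 2 + 5 = 13
Mean = 13 / 5 = 2.6

2.6


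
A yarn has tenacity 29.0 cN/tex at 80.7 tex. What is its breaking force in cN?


Formula: Breaking force = Tenacity * Linear density
F = 29.0 cN/tex * 80.7 tex
F = 2340.30 cN

2340.30 cN


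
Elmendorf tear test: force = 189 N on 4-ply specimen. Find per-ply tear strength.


Formula: Per-ply strength = Total force / Number of plies
Per-ply = 189 N / 4
Per-ply = 47.25 N

47.25 N


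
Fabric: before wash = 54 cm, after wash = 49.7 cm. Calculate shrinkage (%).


Formula: Shrinkage% = ((L_before - L_after) / L_before) * 100
Step 1: Shrinkage = 54 - 49.7 = 4.3 cm
Step 2: Shrinkage% = (4.3 / 54) * 100
Step 3: Shrinkage% = 0.07963 * 100 = 7.963% ≈ 8.0%

8.0%


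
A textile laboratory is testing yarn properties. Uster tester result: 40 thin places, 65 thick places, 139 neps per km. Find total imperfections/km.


Formula: Total = thin places + thick places + neps
Total = 40 + 65 + 139
Total = 244 imperfections/km

244 imperfections/km


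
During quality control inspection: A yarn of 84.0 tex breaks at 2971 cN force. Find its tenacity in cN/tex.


Formula: Tenacity = Breaking force / Linear density
Tenacity = 2971 cN / 84.0 tex
Tenacity = 35.37 cN/tex

35.37 cN/tex


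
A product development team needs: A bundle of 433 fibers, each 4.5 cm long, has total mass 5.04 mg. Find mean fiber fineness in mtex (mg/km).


Formula: fineness (mtex) = mass (mg) / total length (km) = (mass_mg / total_length_m) * 1000
Step 1: Convert fiber length: 4.5 cm = 0.045 m
Step 2: Total fiber length = 433 * 0.045 = 19.485 m
Step 3: Linear density = 5.04 mg / 19.485 m = 0.2587 mg/m
Step 4: fineness = 0.2587 * 1000 = 258.7 mtex

258.7 mtex


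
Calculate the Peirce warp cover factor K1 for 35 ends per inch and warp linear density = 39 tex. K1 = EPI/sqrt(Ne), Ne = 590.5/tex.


Formula: K1 = EPI / sqrt(Ne), with Ne = 590.5 / tex_warp
Step 1: Ne = 590.5 / 39 = 15.141
Step 2: sqrt(Ne) = sqrt(15.141) = 3.8911
Step 3: K1 = 35 / 3.8911 = 9.0

9.0


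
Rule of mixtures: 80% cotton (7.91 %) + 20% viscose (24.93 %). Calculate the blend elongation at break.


Formula: Blend property = (fraction_A * property_A) + (fraction_B * property_B)
Step 1: Contribution A = 80/100 * 7.91 % = 6.328 %
Step 2: Contribution B = 20/100 * 24.93 % = 4.986 %
Step 3: Blend elongation at break = 6.328 + 4.986 = 11.314 %

11.314 %


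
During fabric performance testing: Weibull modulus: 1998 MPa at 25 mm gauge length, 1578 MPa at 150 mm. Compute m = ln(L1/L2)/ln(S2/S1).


Formula: m = ln(L1/L2) / ln(S2/S1)
Step 1: ln(L1/L2) = ln(25/150) = -1.79176
Step 2: S2/S1 = 1578/1998 = 0.78979
Step 3: ln(S2/S1) = ln(0.78979) = -0.23599
Step 4: m = -1.79176 / -0.23599 = 7.59

7.59 (Weibull m)


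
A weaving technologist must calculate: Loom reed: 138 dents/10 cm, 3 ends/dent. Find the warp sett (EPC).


Formula: EPC = (dents per 10 cm * ends per dent) / 10
Step 1: Total ends per 10 cm = 138 * 3 = 414
Step 2: EPC = 414 / 10 = 41.4 ends/cm

41.4 ends/cm


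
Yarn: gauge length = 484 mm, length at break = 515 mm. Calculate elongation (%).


Formula: Elongation (%) = ((L_break - L0) / L0) * 100
Step 1: Extension = 515 - 484 = 31 mm
Step 2: Elongation = (31 / 484) * 100
Step 3: Elongation = 0.06405 * 100 = 6.405% ≈ 6.4%

6.4%


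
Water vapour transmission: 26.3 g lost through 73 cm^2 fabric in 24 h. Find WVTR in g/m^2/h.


Formula: WVTR = mass_loss / (area * time)
Step 1: Convert area: 73 cm^2 = 0.0073 m^2
Step 2: WVTR = 26.3 g / (0.0073 m^2 * 24 h)
Step 3: WVTR = 26.3 / 0.1752 = 150.1 g/m^2/h

150.1 g/m^2/h


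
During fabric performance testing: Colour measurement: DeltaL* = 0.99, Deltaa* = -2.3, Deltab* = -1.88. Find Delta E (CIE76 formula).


Formula: Delta E = sqrt(dL*^2 + da*^2 + db*^2)
Step 1: dL*^2 = 0.99^2 = 0.9801
Step 2: da*^2 = (-2.3)^2 = 5.29
Step 3: db*^2 = (-1.88)^2 = 3.5344
Step 4: Sum = 0.9801 + 5.29 + 3.5344 = 9.8045
Step 5: Delta E = sqrt(9.8045) = 3.13

3.13 Delta E


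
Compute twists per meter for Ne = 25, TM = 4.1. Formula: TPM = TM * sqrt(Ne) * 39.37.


Formula: TPM = TM * sqrt(Ne) * 39.37
Step 1: sqrt(Ne) = sqrt(25) = 5
Step 2: TM * sqrt(Ne) = 4.1 * 5 = 20.5
Step 3: TPM = 20.5 * 39.37 = 807 twists/m

807 twists/m


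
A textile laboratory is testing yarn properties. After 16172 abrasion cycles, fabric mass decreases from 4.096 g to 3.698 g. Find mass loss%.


Formula: Mass loss% = ((m_before - m_after) / m_before) * 100
Step 1: Mass loss = 4.096 - 3.698 = 0.398 g
Step 2: Ratio = 0.398 / 4.096 = 0.097168
Step 3: Mass loss% = 0.097168 * 100 = 9.7168% ≈ 9.72%

9.72%


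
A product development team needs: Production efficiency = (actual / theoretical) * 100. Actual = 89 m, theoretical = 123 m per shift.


Formula: Efficiency% = (Actual output / Theoretical output) * 100
Efficiency% = (89 / 123) * 100
Efficiency% = 0.723577 * 100 = 72.3577% ≈ 72.4%

72.4%


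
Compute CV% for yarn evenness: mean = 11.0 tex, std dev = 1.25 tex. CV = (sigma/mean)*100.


Formula: CV% = (standard deviation / mean) * 100
Step 1: Ratio = 1.25 / 11.0 = 0.113636
Step 2: CV% = 0.113636 * 100 = 11.3636% ≈ 11.4%

11.4%


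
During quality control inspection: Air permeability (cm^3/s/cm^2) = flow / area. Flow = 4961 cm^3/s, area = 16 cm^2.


Formula: Air Permeability = Airflow / Test Area
AP = 4961 cm^3/s / 16 cm^2
AP = 310.1 cm^3/s/cm^2

310.1 cm^3/s/cm^2


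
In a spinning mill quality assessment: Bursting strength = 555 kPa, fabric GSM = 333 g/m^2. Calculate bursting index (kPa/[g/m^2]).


Formula: Bursting Index = Bursting Strength / Fabric GSM
BI = 555 kPa / 333 g/m^2
BI = 1.667 kPa/(g/m^2)

1.667 kPa/(g/m^2)


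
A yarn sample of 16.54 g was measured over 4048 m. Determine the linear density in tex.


Formula: Tex = (mass_g / length_m) * 1000
Substituting: Tex = (16.54 / 4048) * 1000
Intermediate: 16.54 / 4048 = 0.00408597 g/m
Tex = 0.00408597 * 1000 = 4.09 tex

4.09 tex


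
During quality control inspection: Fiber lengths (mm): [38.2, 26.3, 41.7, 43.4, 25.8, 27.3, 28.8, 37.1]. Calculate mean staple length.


Formula: Mean = sum of lengths / count
Sum = 38.2 + 26.3 + 41.7 + 43.4 + 25.8 + 27.3 + 28.8 + 37.1
Sum = 268.6 mm
Mean = 268.6 / 8 = 33.58 mm

33.58 mm


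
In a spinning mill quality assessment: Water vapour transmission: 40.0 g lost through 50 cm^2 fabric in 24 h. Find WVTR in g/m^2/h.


Formula: WVTR = mass_loss / (area * time)
Step 1: Convert area: 50 cm^2 = 0.005 m^2
Step 2: WVTR = 40.0 g / (0.005 m^2 * 24 h)
Step 3: WVTR = 40.0 / 0.12 = 333.3 g/m^2/h

333.3 g/m^2/h


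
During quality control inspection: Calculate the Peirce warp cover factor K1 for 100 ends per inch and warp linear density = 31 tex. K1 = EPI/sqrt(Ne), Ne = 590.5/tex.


Formula: K1 = EPI / sqrt(Ne), with Ne = 590.5 / tex_warp
Step 1: Ne = 590.5 / 31 = 19.048
Step 2: sqrt(Ne) = sqrt(19.048) = 4.3644
Step 3: K1 = 100 / 4.3644 = 22.9

22.9


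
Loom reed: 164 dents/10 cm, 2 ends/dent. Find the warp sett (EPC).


Formula: EPC = (dents per 10 cm * ends per dent) / 10
Step 1: Total ends per 10 cm = 164 * 2 = 328
Step 2: EPC = 328 / 10 = 32.8 ends/cm

32.8 ends/cm


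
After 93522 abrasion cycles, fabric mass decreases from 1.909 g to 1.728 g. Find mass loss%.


Formula: Mass loss% = ((m_before - m_after) / m_before) * 100
Step 1: Mass loss = 1.909 - 1.728 = 0.181 g
Step 2: Ratio = 0.181 / 1.909 = 0.094814
Step 3: Mass loss% = 0.094814 * 100 = 9.4814% ≈ 9.48%

9.48%


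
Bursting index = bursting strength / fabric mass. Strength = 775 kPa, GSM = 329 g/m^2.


Formula: Bursting Index = Bursting Strength / Fabric GSM
BI = 775 kPa / 329 g/m^2
BI = 2.356 kPa/(g/m^2)

2.356 kPa/(g/m^2)


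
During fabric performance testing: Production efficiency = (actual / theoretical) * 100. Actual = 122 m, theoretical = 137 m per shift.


Formula: Efficiency% = (Actual output / Theoretical output) * 100
Efficiency% = (122 / 137) * 100
Efficiency% = 0.890511 * 100 = 89.0511% ≈ 89.1%

89.1%


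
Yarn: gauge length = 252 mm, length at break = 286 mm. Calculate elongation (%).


Formula: Elongation (%) = ((L_break - L0) / L0) * 100
Step 1: Extension = 286 - 252 = 34 mm
Step 2: Elongation = (34 / 252) * 100
Step 3: Elongation = 0.134921 * 100 = 13.4921% ≈ 13.5%

13.5%


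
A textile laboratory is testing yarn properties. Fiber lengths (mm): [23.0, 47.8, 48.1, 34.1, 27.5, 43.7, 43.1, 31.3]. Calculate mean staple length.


Formula: Mean = sum of lengths / count
Sum = 23.0 + 47.8 + 48.1 + 34.1 + 27.5 + 43.7 + 43.1 + 31.3
Sum = 298.6 mm
Mean = 298.6 / 8 = 37.33 mm

37.33 mm


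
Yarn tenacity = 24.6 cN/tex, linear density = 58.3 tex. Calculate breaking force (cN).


Formula: Breaking force = Tenacity * Linear density
F = 24.6 cN/tex * 58.3 tex
F = 1434.18 cN

1434.18 cN


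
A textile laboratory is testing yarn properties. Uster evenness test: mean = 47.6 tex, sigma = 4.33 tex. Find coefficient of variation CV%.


Formula: CV% = (standard deviation / mean) * 100
Step 1: Ratio = 4.33 / 47.6 = 0.090966
Step 2: CV% = 0.090966 * 100 = 9.0966% ≈ 9.1%

9.1%


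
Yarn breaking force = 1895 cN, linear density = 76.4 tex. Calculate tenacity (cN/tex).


Formula: Tenacity = Breaking force / Linear density
Tenacity = 1895 cN / 76.4 tex
Tenacity = 24.80 cN/tex

24.80 cN/tex


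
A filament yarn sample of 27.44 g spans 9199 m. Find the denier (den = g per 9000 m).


Formula: den = (mass_g / length_m) * 9000
Substituting: den = (27.44 / 9199) * 9000
Intermediate: 27.44 / 9199 = 0.00298293 g/m
den = 0.00298293 * 9000 = 26.8 denier

26.8 denier


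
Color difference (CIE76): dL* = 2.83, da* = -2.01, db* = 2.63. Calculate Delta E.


Formula: Delta E = sqrt(dL*^2 + da*^2 + db*^2)
Step 1: dL*^2 = 2.83^2 = 8.0089
Step 2: da*^2 = (-2.01)^2 = 4.0401
Step 3: db*^2 = 2.63^2 = 6.9169
Step 4: Sum = 8.0089 + 4.0401 + 6.9169 = 18.9659
Step 5: Delta E = sqrt(18.9659) = 4.35

4.35 Delta E


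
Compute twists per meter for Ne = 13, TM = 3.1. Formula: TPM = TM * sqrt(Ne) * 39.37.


Formula: TPM = TM * sqrt(Ne) * 39.37
Step 1: sqrt(Ne) = sqrt(13) = 3.6056
Step 2: TM * sqrt(Ne) = 3.1 * 3.6056 = 11.1774
Step 3: TPM = 11.1774 * 39.37 = 440 twists/m

440 twists/m


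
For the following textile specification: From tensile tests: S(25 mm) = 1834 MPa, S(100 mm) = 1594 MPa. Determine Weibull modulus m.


Formula: m = ln(L1/L2) / ln(S2/S1)
Step 1: ln(L1/L2) = ln(25/100) = -1.38629
Step 2: S2/S1 = 1594/1834 = 0.86914
Step 3: ln(S2/S1) = ln(0.86914) = -0.14025
Step 4: m = -1.38629 / -0.14025 = 9.88

9.88 (Weibull m)


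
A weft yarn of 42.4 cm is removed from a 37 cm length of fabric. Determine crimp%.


Formula: Crimp% = ((L_yarn - L_fabric) / L_fabric) * 100
Step 1: Extension = 42.4 - 37 = 5.4 cm
Step 2: Crimp% = (5.4 / 37) * 100
Step 3: Crimp% = 0.145946 * 100 = 14.5946% ≈ 14.6%

14.6%


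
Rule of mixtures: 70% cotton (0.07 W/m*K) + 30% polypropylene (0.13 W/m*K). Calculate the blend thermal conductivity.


Formula: Blend property = (fraction_A * property_A) + (fraction_B * property_B)
Step 1: Contribution A = 70/100 * 0.07 W/m*K = 0.049 W/m*K
Step 2: Contribution B = 30/100 * 0.13 W/m*K = 0.039 W/m*K
Step 3: Blend thermal conductivity = 0.049 + 0.039 = 0.088 W/m*K

0.088 W/m*K


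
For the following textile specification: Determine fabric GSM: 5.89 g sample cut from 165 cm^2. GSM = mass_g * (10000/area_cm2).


Formula: GSM = mass_g / area_m2
Step 1: Convert area: 165 cm^2 = 165 / 10000 = 0.0165 m^2
Step 2: GSM = 5.89 g / 0.0165 m^2 = 357.0 g/m^2

357.0 g/m^2


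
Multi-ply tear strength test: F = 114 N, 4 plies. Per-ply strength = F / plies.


Formula: Per-ply strength = Total force / Number of plies
Per-ply = 114 N / 4
Per-ply = 28.5 N

28.5 N


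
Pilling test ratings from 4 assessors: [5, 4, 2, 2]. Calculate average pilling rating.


Formula: Mean = sum / count
Sum = 5 + 4 + 2 + 2 = 13
Mean = 13 / 4 = 3.3

3.3


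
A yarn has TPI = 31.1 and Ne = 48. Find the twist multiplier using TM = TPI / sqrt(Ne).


Formula: TM = TPI / sqrt(Ne)
Step 1: sqrt(Ne) = sqrt(48) = 6.9282
Step 2: TM = 31.1 / 6.9282 = 4.49

4.49 TM


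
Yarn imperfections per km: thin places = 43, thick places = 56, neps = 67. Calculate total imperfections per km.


Formula: Total = thin places + thick places + neps
Total = 43 + 56 + 67
Total = 166 imperfections/km

166 imperfections/km


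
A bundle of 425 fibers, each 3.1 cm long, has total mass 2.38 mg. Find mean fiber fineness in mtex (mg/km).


Formula: fineness (mtex) = mass (mg) / total length (km) = (mass_mg / total_length_m) * 1000
Step 1: Convert fiber length: 3.1 cm = 0.031 m
Step 2: Total fiber length = 425 * 0.031 = 13.175 m
Step 3: Linear density = 2.38 mg / 13.175 m = 0.1806 mg/m
Step 4: fineness = 0.1806 * 1000 = 180.6 mtex

180.6 mtex


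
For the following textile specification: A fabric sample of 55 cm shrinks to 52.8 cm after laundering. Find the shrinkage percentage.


Formula: Shrinkage% = ((L_before - L_after) / L_before) * 100
Step 1: Shrinkage = 55 - 52.8 = 2.2 cm
Step 2: Shrinkage% = (2.2 / 55) * 100
Step 3: Shrinkage% = 0.04 * 100 = 4.0%

4.0%


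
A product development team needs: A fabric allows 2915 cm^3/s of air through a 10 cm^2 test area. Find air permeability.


Formula: Air Permeability = Airflow / Test Area
AP = 2915 cm^3/s / 10 cm^2
AP = 291.5 cm^3/s/cm^2

291.5 cm^3/s/cm^2


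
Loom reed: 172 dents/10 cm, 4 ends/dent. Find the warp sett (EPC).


Formula: EPC = (dents per 10 cm * ends per dent) / 10
Step 1: Total ends per 10 cm = 172 * 4 = 688
Step 2: EPC = 688 / 10 = 68.8 ends/cm

68.8 ends/cm


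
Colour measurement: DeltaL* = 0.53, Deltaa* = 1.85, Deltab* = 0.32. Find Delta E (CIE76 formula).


Formula: Delta E = sqrt(dL*^2 + da*^2 + db*^2)
Step 1: dL*^2 = 0.53^2 = 0.2809
Step 2: da*^2 = 1.85^2 = 3.4225
Step 3: db*^2 = 0.32^2 = 0.1024
Step 4: Sum = 0.2809 + 3.4225 + 0.1024 = 3.8058
Step 5: Delta E = sqrt(3.8058) = 1.95

1.95 Delta E


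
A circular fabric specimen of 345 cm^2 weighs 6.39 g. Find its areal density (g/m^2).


Formula: GSM = mass_g / area_m2
Step 1: Convert area: 345 cm^2 = 345 / 10000 = 0.0345 m^2
Step 2: GSM = 6.39 g / 0.0345 m^2 = 185.2 g/m^2

185.2 g/m^2


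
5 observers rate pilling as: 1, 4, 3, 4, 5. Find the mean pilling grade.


Formula: Mean = sum / count
Sum = 1 + 4 + 3 + 4 + 5 = 17
Mean = 17 / 5 = 3.4

3.4


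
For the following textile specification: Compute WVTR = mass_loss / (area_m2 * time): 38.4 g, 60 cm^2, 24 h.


Formula: WVTR = mass_loss / (area * time)
Step 1: Convert area: 60 cm^2 = 0.006 m^2
Step 2: WVTR = 38.4 g / (0.006 m^2 * 24 h)
Step 3: WVTR = 38.4 / 0.144 = 266.7 g/m^2/h

266.7 g/m^2/h


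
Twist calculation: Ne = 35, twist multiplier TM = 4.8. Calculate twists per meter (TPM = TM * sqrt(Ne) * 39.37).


Formula: TPM = TM * sqrt(Ne) * 39.37
Step 1: sqrt(Ne) = sqrt(35) = 5.9161
Step 2: TM * sqrt(Ne) = 4.8 * 5.9161 = 28.3973
Step 3: TPM = 28.3973 * 39.37 = 1118 twists/m

1118 twists/m


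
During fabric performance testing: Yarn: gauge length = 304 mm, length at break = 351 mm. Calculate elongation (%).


Formula: Elongation (%) = ((L_break - L0) / L0) * 100
Step 1: Extension = 351 - 304 = 47 mm
Step 2: Elongation = (47 / 304) * 100
Step 3: Elongation = 0.154605 * 100 = 15.4605% ≈ 15.5%

15.5%


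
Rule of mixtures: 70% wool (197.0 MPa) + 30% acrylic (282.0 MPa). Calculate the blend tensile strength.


Formula: Blend property = (fraction_A * property_A) + (fraction_B * property_B)
Step 1: Contribution A = 70/100 * 197.0 MPa = 137.9 MPa
Step 2: Contribution B = 30/100 * 282.0 MPa = 84.6 MPa
Step 3: Blend tensile strength = 137.9 + 84.6 = 222.5 MPa

222.5 MPa


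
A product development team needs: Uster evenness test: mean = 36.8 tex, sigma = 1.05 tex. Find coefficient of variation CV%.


Formula: CV% = (standard deviation / mean) * 100
Step 1: Ratio = 1.05 / 36.8 = 0.028533
Step 2: CV% = 0.028533 * 100 = 2.8533% ≈ 2.9%

2.9%


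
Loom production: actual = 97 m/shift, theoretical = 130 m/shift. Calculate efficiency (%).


Formula: Efficiency% = (Actual output / Theoretical output) * 100
Efficiency% = (97 / 130) * 100
Efficiency% = 0.746154 * 100 = 74.6154% ≈ 74.6%

74.6%


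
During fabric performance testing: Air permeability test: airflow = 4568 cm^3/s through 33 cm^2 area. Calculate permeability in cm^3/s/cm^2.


Formula: Air Permeability = Airflow / Test Area
AP = 4568 cm^3/s / 33 cm^2
AP = 138.4 cm^3/s/cm^2

138.4 cm^3/s/cm^2


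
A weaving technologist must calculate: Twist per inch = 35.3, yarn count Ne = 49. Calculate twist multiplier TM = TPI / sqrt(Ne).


Formula: TM = TPI / sqrt(Ne)
Step 1: sqrt(Ne) = sqrt(49) = 7
Step 2: TM = 35.3 / 7 = 5.04

5.04 TM


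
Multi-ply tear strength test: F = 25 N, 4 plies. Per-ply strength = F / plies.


Formula: Per-ply strength = Total force / Number of plies
Per-ply = 25 N / 4
Per-ply = 6.25 N

6.25 N


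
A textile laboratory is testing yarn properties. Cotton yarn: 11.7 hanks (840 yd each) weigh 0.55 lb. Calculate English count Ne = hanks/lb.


Formula: Ne = hanks / mass_lb
Substituting: Ne = 11.7 / 0.55
Ne = 21.3

21.3 Ne


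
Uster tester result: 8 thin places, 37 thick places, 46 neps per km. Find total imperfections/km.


Formula: Total = thin places + thick places + neps
Total = 8 + 37 + 46
Total = 91 imperfections/km

91 imperfections/km


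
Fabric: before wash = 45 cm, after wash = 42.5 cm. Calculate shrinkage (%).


Formula: Shrinkage% = ((L_before - L_after) / L_before) * 100
Step 1: Shrinkage = 45 - 42.5 = 2.5 cm
Step 2: Shrinkage% = (2.5 / 45) * 100
Step 3: Shrinkage% = 0.055556 * 100 = 5.5556% ≈ 5.6%

5.6%


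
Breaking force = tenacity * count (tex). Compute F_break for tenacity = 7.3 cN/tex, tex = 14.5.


Formula: Breaking force = Tenacity * Linear density
F = 7.3 cN/tex * 14.5 tex
F = 105.85 cN

105.85 cN


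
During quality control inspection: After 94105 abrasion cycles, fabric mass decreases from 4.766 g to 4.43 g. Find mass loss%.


Formula: Mass loss% = ((m_before - m_after) / m_before) * 100
Step 1: Mass loss = 4.766 - 4.43 = 0.336 g
Step 2: Ratio = 0.336 / 4.766 = 0.0704994
Step 3: Mass loss% = 0.0704994 * 100 = 7.04994% ≈ 7.05%

7.05%


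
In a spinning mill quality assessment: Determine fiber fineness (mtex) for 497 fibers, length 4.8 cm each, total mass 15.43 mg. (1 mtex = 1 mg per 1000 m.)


Formula: fineness (mtex) = mass (mg) / total length (km) = (mass_mg / total_length_m) * 1000
Step 1: Convert fiber length: 4.8 cm = 0.048 m
Step 2: Total fiber length = 497 * 0.048 = 23.856 m
Step 3: Linear density = 15.43 mg / 23.856 m = 0.6468 mg/m
Step 4: fineness = 0.6468 * 1000 = 646.8 mtex

646.8 mtex
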